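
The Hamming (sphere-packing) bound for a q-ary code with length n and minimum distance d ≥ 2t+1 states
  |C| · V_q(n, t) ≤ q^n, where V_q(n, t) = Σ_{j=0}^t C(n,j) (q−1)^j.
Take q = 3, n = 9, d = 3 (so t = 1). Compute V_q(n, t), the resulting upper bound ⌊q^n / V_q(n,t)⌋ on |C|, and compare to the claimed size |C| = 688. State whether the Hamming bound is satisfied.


V_q(n, t) = 19, q^n = 19683, Hamming bound = 1035, |C| = 688 ≤ bound (satisfied).

Step 1: Compute V_q(n, t) = Σ_{j=0}^1 C(n, j) (q−1)^j.
  j = 0: C(9,0)·(2)^0 = 1·1 = 1.
  j = 1: C(9,1)·(2)^1 = 9·2 = 18.
  V_q(n, t) = 1 + 18 = 19.
Step 2: q^n = 3^9 = 19683.
Step 3: Hamming bound ⌊q^n / V_q(n,t)⌋ = ⌊19683/19⌋ = 1035.
Step 4: Compare |C| = 688 to 1035: satisfied.
The claimed |C| lies below the Hamming bound.


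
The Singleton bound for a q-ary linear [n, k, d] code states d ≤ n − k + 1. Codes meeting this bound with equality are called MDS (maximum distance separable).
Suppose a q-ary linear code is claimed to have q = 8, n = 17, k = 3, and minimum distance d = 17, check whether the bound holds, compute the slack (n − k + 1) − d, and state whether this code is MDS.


Singleton RHS = n − k + 1 = 15, slack = -2, bound violated (no such code; not MDS).

Singleton bound: d ≤ n − k + 1.
Here n = 17, k = 3, so n − k + 1 = 15.
Given d = 17, check d ≤ 15: NO.
Slack = (n − k + 1) − d = -2.
The slack is negative: d = 17 exceeds n − k + 1 = 15 by 2, so the Singleton bound is violated and no linear [17, 3, 17]_8 code can exist. In particular it is not MDS (MDS requires d = n − k + 1 exactly).
Description: the claimed parameters are [17, 3, 17]_8; such a code would be impossible (violates the Singleton bound).


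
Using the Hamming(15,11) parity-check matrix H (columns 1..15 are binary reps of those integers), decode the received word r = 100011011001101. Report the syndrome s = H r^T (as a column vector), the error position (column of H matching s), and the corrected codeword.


s = (1, 1, 0, 1)^T, error position = 13, corrected codeword c = 100011011001001

Compute s = H r^T mod 2 one row at a time:
  s_1 = 1 + 1 + 0 + 0 + 1 + 1 + 0 + 1 = 5 ≡ 1 (mod 2).
  s_2 = 0 + 1 + 1 + 0 + 1 + 1 + 0 + 1 = 5 ≡ 1 (mod 2).
  s_3 = 0 + 0 + 1 + 0 + 0 + 0 + 0 + 1 = 2 ≡ 0 (mod 2).
  s_4 = 1 + 0 + 1 + 0 + 1 + 0 + 1 + 1 = 5 ≡ 1 (mod 2).
s = (1, 1, 0, 1)^T — this equals column 13 of H (binary 1101), so error is at position 13.
Correct: flip bit 13 of r = 100011011001101 to get c = 100011011001001.


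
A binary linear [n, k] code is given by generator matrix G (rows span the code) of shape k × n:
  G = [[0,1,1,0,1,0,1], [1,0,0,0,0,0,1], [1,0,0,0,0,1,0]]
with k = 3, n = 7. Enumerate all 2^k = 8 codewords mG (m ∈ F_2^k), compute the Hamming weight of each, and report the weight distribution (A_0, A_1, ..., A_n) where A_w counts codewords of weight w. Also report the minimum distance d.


Weight distribution: A_0 = 1, A_2 = 3, A_4 = 3, A_6 = 1. Minimum distance d = 2.

Enumerate all 2^3 = 8 messages m ∈ F_2^3.
For each, compute codeword c = mG in F_2^7, then tally its weight.
  m = 000 → c = 0000000, weight = 0.
  m = 100 → c = 0110101, weight = 4.
  m = 010 → c = 1000001, weight = 2.
  m = 110 → c = 1110100, weight = 4.
  m = 001 → c = 1000010, weight = 2.
  m = 101 → c = 1110111, weight = 6.
  m = 011 → c = 0000011, weight = 2.
  m = 111 → c = 0110110, weight = 4.
Tally weights:
  weight 0: 1 codewords.
  weight 2: 3 codewords.
  weight 4: 3 codewords.
  weight 6: 1 codewords.
Minimum distance d = smallest w > 0 with A_w > 0 = 2.
Sanity: Σ A_w = 8 = 2^3 = 8 ✓.


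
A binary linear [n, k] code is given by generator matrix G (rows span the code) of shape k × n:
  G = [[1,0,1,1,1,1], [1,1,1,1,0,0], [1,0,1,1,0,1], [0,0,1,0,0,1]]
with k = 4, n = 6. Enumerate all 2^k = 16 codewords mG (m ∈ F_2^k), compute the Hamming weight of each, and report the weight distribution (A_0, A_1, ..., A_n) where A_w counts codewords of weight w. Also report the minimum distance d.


Weight distribution: A_0 = 1, A_1 = 1, A_2 = 4, A_3 = 4, A_4 = 3, A_5 = 3. Minimum distance d = 1.

Enumerate all 2^4 = 16 messages m ∈ F_2^4.
For each, compute codeword c = mG in F_2^6, then tally its weight.
  m = 0000 → c = 000000, weight = 0.
  m = 1000 → c = 101111, weight = 5.
  m = 0100 → c = 111100, weight = 4.
  m = 1100 → c = 010011, weight = 3.
  m = 0010 → c = 101101, weight = 4.
  m = 1010 → c = 000010, weight = 1.
  m = 0110 → c = 010001, weight = 2.
  m = 1110 → c = 111110, weight = 5.
  m = 0001 → c = 001001, weight = 2.
  m = 1001 → c = 100110, weight = 3.
  m = 0101 → c = 110101, weight = 4.
  m = 1101 → c = 011010, weight = 3.
  m = 0011 → c = 100100, weight = 2.
  m = 1011 → c = 001011, weight = 3.
  m = 0111 → c = 011000, weight = 2.
  m = 1111 → c = 110111, weight = 5.
Tally weights:
  weight 0: 1 codewords.
  weight 1: 1 codewords.
  weight 2: 4 codewords.
  weight 3: 4 codewords.
  weight 4: 3 codewords.
  weight 5: 3 codewords.
Minimum distance d = smallest w > 0 with A_w > 0 = 1.
Sanity: Σ A_w = 16 = 2^4 = 16 ✓.


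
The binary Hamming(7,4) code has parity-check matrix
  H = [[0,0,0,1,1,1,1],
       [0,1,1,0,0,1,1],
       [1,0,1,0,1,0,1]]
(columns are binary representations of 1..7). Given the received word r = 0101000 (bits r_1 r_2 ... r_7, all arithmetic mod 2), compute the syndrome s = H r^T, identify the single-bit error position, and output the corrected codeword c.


s = (1, 1, 0)^T, error position = 6, corrected codeword c = 0101010

Compute s = H r^T mod 2 one row at a time:
  s_1 = 1 + 0 + 0 + 0 = 1 ≡ 1 (mod 2).
  s_2 = 1 + 0 + 0 + 0 = 1 ≡ 1 (mod 2).
  s_3 = 0 + 0 + 0 + 0 = 0 ≡ 0 (mod 2).
s = (1, 1, 0)^T — this equals column 6 of H (binary 110), so error is at position 6.
Correct: flip bit 6 of r = 0101000 to get c = 0101010.


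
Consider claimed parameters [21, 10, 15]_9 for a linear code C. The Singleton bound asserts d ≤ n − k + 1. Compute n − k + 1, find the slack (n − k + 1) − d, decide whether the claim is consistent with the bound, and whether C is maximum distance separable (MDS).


Singleton RHS = n − k + 1 = 12, slack = -3, bound violated (no such code; not MDS).

Singleton bound: d ≤ n − k + 1.
Here n = 21, k = 10, so n − k + 1 = 12.
Given d = 15, check d ≤ 12: NO.
Slack = (n − k + 1) − d = -3.
The slack is negative: d = 15 exceeds n − k + 1 = 12 by 3, so the Singleton bound is violated and no linear [21, 10, 15]_9 code can exist. In particular it is not MDS (MDS requires d = n − k + 1 exactly).
Description: the claimed parameters are [21, 10, 15]_9; such a code would be impossible (violates the Singleton bound).


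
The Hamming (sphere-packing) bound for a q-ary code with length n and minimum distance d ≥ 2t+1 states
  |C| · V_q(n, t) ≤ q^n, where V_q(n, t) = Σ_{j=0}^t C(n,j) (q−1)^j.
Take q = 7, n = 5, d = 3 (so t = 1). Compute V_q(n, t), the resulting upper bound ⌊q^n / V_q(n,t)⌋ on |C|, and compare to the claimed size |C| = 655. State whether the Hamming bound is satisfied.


V_q(n, t) = 31, q^n = 16807, Hamming bound = 542, |C| = 655 > bound (violated).

Step 1: Compute V_q(n, t) = Σ_{j=0}^1 C(n, j) (q−1)^j.
  j = 0: C(5,0)·(6)^0 = 1·1 = 1.
  j = 1: C(5,1)·(6)^1 = 5·6 = 30.
  V_q(n, t) = 1 + 30 = 31.
Step 2: q^n = 7^5 = 16807.
Step 3: Hamming bound ⌊q^n / V_q(n,t)⌋ = ⌊16807/31⌋ = 542.
Step 4: Compare |C| = 655 to 542: violated.
The claimed |C| lies above the Hamming bound, so no 7-ary code of length 5 with d ≥ 3 can have 655 codewords.


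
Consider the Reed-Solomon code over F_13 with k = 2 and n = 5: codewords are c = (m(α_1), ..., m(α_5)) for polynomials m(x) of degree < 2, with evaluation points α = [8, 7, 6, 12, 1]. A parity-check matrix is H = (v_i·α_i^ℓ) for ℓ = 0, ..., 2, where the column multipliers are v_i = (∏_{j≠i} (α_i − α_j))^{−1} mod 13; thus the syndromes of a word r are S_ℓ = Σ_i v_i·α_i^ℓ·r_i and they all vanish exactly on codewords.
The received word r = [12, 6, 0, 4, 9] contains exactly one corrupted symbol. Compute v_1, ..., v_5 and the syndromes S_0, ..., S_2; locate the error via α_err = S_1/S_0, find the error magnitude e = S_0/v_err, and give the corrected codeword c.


S = (1, 12, 1), error at position 4, error magnitude e = 7, c = [12, 6, 0, 10, 9].

Step 1: column multipliers v_i = (∏_{j≠i}(α_i − α_j))^{−1} mod 13.
  i = 1 (α = 8): (8−7)(8−6)(8−12)(8−1) = 1·2·(−4)·7 = −56 ≡ 9, so v_1 = 9^{−1} = 3 (mod 13).
  i = 2 (α = 7): (7−8)(7−6)(7−12)(7−1) = (−1)·1·(−5)·6 = 30 ≡ 4, so v_2 = 4^{−1} = 10 (mod 13).
  i = 3 (α = 6): (6−8)(6−7)(6−12)(6−1) = (−2)·(−1)·(−6)·5 = −60 ≡ 5, so v_3 = 5^{−1} = 8 (mod 13).
  i = 4 (α = 12): (12−8)(12−7)(12−6)(12−1) = 4·5·6·11 = 1320 ≡ 7, so v_4 = 7^{−1} = 2 (mod 13).
  i = 5 (α = 1): (1−8)(1−7)(1−6)(1−12) = (−7)·(−6)·(−5)·(−11) = 2310 ≡ 9, so v_5 = 9^{−1} = 3 (mod 13).
  v = [3, 10, 8, 2, 3].
Step 2: syndromes of r = [12, 6, 0, 4, 9] (all sums mod 13).
  S_0 = Σ v_i r_i = 3·12 + 10·6 + 8·0 + 2·4 + 3·9 = 131 ≡ 1.
  S_1 = Σ v_i α_i r_i = 3·8·12 + 10·7·6 + 8·6·0 + 2·12·4 + 3·1·9 = 831 ≡ 12.
  α_i^2 mod 13 = [12, 10, 10, 1, 1].
  S_2 = Σ v_i α_i^2 r_i = 3·12·12 + 10·10·6 + 8·10·0 + 2·1·4 + 3·1·9 = 1067 ≡ 1.
  S = (1, 12, 1) ≠ 0, so r is not a codeword (an error is present).
Step 3: locate the error. For a single error e at position i, S_ℓ = v_i·e·α_i^ℓ, so α_err = S_1/S_0.
  S_0^{−1} = 1^{−1} = 1 (mod 13), so α_err = 12·1 = 12 ≡ 12 = α_4. Error position i = 4.
  Consistency check: S_2/S_1 = 1·12 = 12 ≡ 12 = α_err ✓ (single-error assumption holds).
Step 4: error magnitude e = S_0/v_4 = S_0·∏_{j≠4}(α_4 − α_j) = 1·7 = 7 ≡ 7 (mod 13).
Step 5: correct position 4: c_4 = r_4 − e = 4 − 7 ≡ 10 (mod 13). Hence c = [12, 6, 0, 10, 9].
  Check: interpolating c through the α_i gives m(x) = 3 + 6·x (degree < 2) with m(α_i) = c_i for every i, so c is indeed a codeword.


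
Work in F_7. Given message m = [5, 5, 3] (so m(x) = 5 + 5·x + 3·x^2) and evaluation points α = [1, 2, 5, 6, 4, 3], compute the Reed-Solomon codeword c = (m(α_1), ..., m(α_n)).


c = [6, 6, 0, 3, 3, 5]

Message polynomial: m(x) = 5 + 5·x + 3·x^2 (mod 7).
For each evaluation point α_i, compute m(α_i) mod 7:
  α_1 = 1: Horner steps 3 → 1 → 6, so m(1) = 6.
  α_2 = 2: Horner steps 3 → 4 → 6, so m(2) = 6.
  α_3 = 5: Horner steps 3 → 6 → 0, so m(5) = 0.
  α_4 = 6: Horner steps 3 → 2 → 3, so m(6) = 3.
  α_5 = 4: Horner steps 3 → 3 → 3, so m(4) = 3.
  α_6 = 3: Horner steps 3 → 0 → 5, so m(3) = 5.
Codeword c = [6, 6, 0, 3, 3, 5] ∈ F_7^6.


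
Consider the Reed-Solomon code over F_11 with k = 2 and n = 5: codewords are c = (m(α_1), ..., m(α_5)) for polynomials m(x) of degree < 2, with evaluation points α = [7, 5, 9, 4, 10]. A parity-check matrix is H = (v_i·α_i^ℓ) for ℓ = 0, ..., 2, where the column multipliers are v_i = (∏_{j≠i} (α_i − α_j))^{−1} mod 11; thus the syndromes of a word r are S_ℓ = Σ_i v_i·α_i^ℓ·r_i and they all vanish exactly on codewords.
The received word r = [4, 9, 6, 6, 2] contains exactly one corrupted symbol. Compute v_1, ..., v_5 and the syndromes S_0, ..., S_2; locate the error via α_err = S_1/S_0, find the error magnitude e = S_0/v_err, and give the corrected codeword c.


S = (10, 2, 7), error at position 3, error magnitude e = 7, c = [4, 9, 10, 6, 2].

Step 1: column multipliers v_i = (∏_{j≠i}(α_i − α_j))^{−1} mod 11.
  i = 1 (α = 7): (7−5)(7−9)(7−4)(7−10) = 2·(−2)·3·(−3) = 36 ≡ 3, so v_1 = 3^{−1} = 4 (mod 11).
  i = 2 (α = 5): (5−7)(5−9)(5−4)(5−10) = (−2)·(−4)·1·(−5) = −40 ≡ 4, so v_2 = 4^{−1} = 3 (mod 11).
  i = 3 (α = 9): (9−7)(9−5)(9−4)(9−10) = 2·4·5·(−1) = −40 ≡ 4, so v_3 = 4^{−1} = 3 (mod 11).
  i = 4 (α = 4): (4−7)(4−5)(4−9)(4−10) = (−3)·(−1)·(−5)·(−6) = 90 ≡ 2, so v_4 = 2^{−1} = 6 (mod 11).
  i = 5 (α = 10): (10−7)(10−5)(10−9)(10−4) = 3·5·1·6 = 90 ≡ 2, so v_5 = 2^{−1} = 6 (mod 11).
  v = [4, 3, 3, 6, 6].
Step 2: syndromes of r = [4, 9, 6, 6, 2] (all sums mod 11).
  S_0 = Σ v_i r_i = 4·4 + 3·9 + 3·6 + 6·6 + 6·2 = 109 ≡ 10.
  S_1 = Σ v_i α_i r_i = 4·7·4 + 3·5·9 + 3·9·6 + 6·4·6 + 6·10·2 = 673 ≡ 2.
  α_i^2 mod 11 = [5, 3, 4, 5, 1].
  S_2 = Σ v_i α_i^2 r_i = 4·5·4 + 3·3·9 + 3·4·6 + 6·5·6 + 6·1·2 = 425 ≡ 7.
  S = (10, 2, 7) ≠ 0, so r is not a codeword (an error is present).
Step 3: locate the error. For a single error e at position i, S_ℓ = v_i·e·α_i^ℓ, so α_err = S_1/S_0.
  S_0^{−1} = 10^{−1} = 10 (mod 11), so α_err = 2·10 = 20 ≡ 9 = α_3. Error position i = 3.
  Consistency check: S_2/S_1 = 7·6 = 42 ≡ 9 = α_err ✓ (single-error assumption holds).
Step 4: error magnitude e = S_0/v_3 = S_0·∏_{j≠3}(α_3 − α_j) = 10·4 = 40 ≡ 7 (mod 11).
Step 5: correct position 3: c_3 = r_3 − e = 6 − 7 ≡ 10 (mod 11). Hence c = [4, 9, 10, 6, 2].
  Check: interpolating c through the α_i gives m(x) = 5 + 3·x (degree < 2) with m(α_i) = c_i for every i, so c is indeed a codeword.


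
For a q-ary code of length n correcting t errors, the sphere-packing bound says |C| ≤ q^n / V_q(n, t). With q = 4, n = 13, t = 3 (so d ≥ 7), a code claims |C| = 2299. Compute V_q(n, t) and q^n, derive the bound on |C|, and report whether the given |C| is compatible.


V_q(n, t) = 8464, q^n = 67108864, Hamming bound = 7928, |C| = 2299 ≤ bound (satisfied).

Step 1: Compute V_q(n, t) = Σ_{j=0}^3 C(n, j) (q−1)^j.
  j = 0: C(13,0)·(3)^0 = 1·1 = 1.
  j = 1: C(13,1)·(3)^1 = 13·3 = 39.
  j = 2: C(13,2)·(3)^2 = 78·9 = 702.
  j = 3: C(13,3)·(3)^3 = 286·27 = 7722.
  V_q(n, t) = 1 + 39 + 702 + 7722 = 8464.
Step 2: q^n = 4^13 = 67108864.
Step 3: Hamming bound ⌊q^n / V_q(n,t)⌋ = ⌊67108864/8464⌋ = 7928.
Step 4: Compare |C| = 2299 to 7928: satisfied.
The claimed |C| lies below the Hamming bound.


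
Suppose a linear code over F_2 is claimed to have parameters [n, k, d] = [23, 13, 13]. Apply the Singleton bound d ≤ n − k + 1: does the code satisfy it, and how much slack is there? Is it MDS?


Singleton RHS = n − k + 1 = 11, slack = -2, bound violated (no such code; not MDS).

Singleton bound: d ≤ n − k + 1.
Here n = 23, k = 13, so n − k + 1 = 11.
Given d = 13, check d ≤ 11: NO.
Slack = (n − k + 1) − d = -2.
The slack is negative: d = 13 exceeds n − k + 1 = 11 by 2, so the Singleton bound is violated and no linear [23, 13, 13]_2 code can exist. In particular it is not MDS (MDS requires d = n − k + 1 exactly).
Description: the claimed parameters are [23, 13, 13]_2; such a code would be impossible (violates the Singleton bound).


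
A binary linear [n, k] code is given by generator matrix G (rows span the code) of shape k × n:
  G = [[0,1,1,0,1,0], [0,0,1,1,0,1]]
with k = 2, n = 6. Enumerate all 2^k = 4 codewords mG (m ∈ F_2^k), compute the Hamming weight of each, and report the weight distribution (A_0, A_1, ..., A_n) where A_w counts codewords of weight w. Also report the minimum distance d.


Weight distribution: A_0 = 1, A_3 = 2, A_4 = 1. Minimum distance d = 3.

Enumerate all 2^2 = 4 messages m ∈ F_2^2.
For each, compute codeword c = mG in F_2^6, then tally its weight.
  m = 00 → c = 000000, weight = 0.
  m = 10 → c = 011010, weight = 3.
  m = 01 → c = 001101, weight = 3.
  m = 11 → c = 010111, weight = 4.
Tally weights:
  weight 0: 1 codewords.
  weight 3: 2 codewords.
  weight 4: 1 codewords.
Minimum distance d = smallest w > 0 with A_w > 0 = 3.
Sanity: Σ A_w = 4 = 2^2 = 4 ✓.


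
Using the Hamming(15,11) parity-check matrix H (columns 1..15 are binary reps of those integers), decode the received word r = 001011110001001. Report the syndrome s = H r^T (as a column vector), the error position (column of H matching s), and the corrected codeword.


s = (1, 1, 0, 0)^T, error position = 12, corrected codeword c = 001011110000001

Compute s = H r^T mod 2 one row at a time:
  s_1 = 1 + 0 + 0 + 0 + 1 + 0 + 0 + 1 = 3 ≡ 1 (mod 2).
  s_2 = 0 + 1 + 1 + 1 + 1 + 0 + 0 + 1 = 5 ≡ 1 (mod 2).
  s_3 = 0 + 1 + 1 + 1 + 0 + 0 + 0 + 1 = 4 ≡ 0 (mod 2).
  s_4 = 0 + 1 + 1 + 1 + 0 + 0 + 0 + 1 = 4 ≡ 0 (mod 2).
s = (1, 1, 0, 0)^T — this equals column 12 of H (binary 1100), so error is at position 12.
Correct: flip bit 12 of r = 001011110001001 to get c = 001011110000001.


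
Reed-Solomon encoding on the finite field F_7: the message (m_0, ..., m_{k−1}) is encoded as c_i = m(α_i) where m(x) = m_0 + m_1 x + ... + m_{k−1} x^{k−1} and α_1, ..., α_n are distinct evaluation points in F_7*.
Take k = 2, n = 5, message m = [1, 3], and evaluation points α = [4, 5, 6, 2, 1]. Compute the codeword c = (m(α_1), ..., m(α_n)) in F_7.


c = [6, 2, 5, 0, 4]

Message polynomial: m(x) = 1 + 3·x (mod 7).
For each evaluation point α_i, compute m(α_i) mod 7:
  α_1 = 4: Horner steps 3 → 6, so m(4) = 6.
  α_2 = 5: Horner steps 3 → 2, so m(5) = 2.
  α_3 = 6: Horner steps 3 → 5, so m(6) = 5.
  α_4 = 2: Horner steps 3 → 0, so m(2) = 0.
  α_5 = 1: Horner steps 3 → 4, so m(1) = 4.
Codeword c = [6, 2, 5, 0, 4] ∈ F_7^5.


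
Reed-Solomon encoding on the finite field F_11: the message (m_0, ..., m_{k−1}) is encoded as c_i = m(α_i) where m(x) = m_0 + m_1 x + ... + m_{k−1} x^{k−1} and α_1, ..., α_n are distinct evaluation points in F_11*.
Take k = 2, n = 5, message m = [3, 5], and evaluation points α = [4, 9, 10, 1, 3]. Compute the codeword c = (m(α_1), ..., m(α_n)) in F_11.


c = [1, 4, 9, 8, 7]

Message polynomial: m(x) = 3 + 5·x (mod 11).
For each evaluation point α_i, compute m(α_i) mod 11:
  α_1 = 4: Horner steps 5 → 1, so m(4) = 1.
  α_2 = 9: Horner steps 5 → 4, so m(9) = 4.
  α_3 = 10: Horner steps 5 → 9, so m(10) = 9.
  α_4 = 1: Horner steps 5 → 8, so m(1) = 8.
  α_5 = 3: Horner steps 5 → 7, so m(3) = 7.
Codeword c = [1, 4, 9, 8, 7] ∈ F_11^5.


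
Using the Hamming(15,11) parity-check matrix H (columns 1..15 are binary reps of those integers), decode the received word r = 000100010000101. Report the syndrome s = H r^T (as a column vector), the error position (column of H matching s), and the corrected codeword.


s = (1, 1, 1, 0)^T, error position = 14, corrected codeword c = 000100010000111

Compute s = H r^T mod 2 one row at a time:
  s_1 = 1 + 0 + 0 + 0 + 0 + 1 + 0 + 1 = 3 ≡ 1 (mod 2).
  s_2 = 1 + 0 + 0 + 0 + 0 + 1 + 0 + 1 = 3 ≡ 1 (mod 2).
  s_3 = 0 + 0 + 0 + 0 + 0 + 0 + 0 + 1 = 1 ≡ 1 (mod 2).
  s_4 = 0 + 0 + 0 + 0 + 0 + 0 + 1 + 1 = 2 ≡ 0 (mod 2).
s = (1, 1, 1, 0)^T — this equals column 14 of H (binary 1110), so error is at position 14.
Correct: flip bit 14 of r = 000100010000101 to get c = 000100010000111.


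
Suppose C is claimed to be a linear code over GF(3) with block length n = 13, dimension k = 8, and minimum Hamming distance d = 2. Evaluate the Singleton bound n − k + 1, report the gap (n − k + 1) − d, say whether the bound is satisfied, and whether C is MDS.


Singleton RHS = n − k + 1 = 6, slack = 4, bound satisfied, not MDS.

Singleton bound: d ≤ n − k + 1.
Here n = 13, k = 8, so n − k + 1 = 6.
Given d = 2, check d ≤ 6: YES.
Slack = (n − k + 1) − d = 4.
The code is NOT MDS (slack = 4 > 0).
Description: the claimed parameters are [13, 8, 2]_3; such a code would be non-MDS.


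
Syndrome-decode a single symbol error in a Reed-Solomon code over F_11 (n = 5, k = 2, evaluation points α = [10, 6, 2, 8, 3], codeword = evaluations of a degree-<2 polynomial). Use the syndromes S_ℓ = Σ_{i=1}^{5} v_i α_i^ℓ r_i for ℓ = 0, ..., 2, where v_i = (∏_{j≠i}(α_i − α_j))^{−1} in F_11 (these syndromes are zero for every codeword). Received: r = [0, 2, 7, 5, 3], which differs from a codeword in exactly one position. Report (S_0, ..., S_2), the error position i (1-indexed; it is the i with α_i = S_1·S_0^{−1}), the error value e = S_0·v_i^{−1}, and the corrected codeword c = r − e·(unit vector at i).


S = (10, 1, 10), error at position 1, error magnitude e = 3, c = [8, 2, 7, 5, 3].

Step 1: column multipliers v_i = (∏_{j≠i}(α_i − α_j))^{−1} mod 11.
  i = 1 (α = 10): (10−6)(10−2)(10−8)(10−3) = 4·8·2·7 = 448 ≡ 8, so v_1 = 8^{−1} = 7 (mod 11).
  i = 2 (α = 6): (6−10)(6−2)(6−8)(6−3) = (−4)·4·(−2)·3 = 96 ≡ 8, so v_2 = 8^{−1} = 7 (mod 11).
  i = 3 (α = 2): (2−10)(2−6)(2−8)(2−3) = (−8)·(−4)·(−6)·(−1) = 192 ≡ 5, so v_3 = 5^{−1} = 9 (mod 11).
  i = 4 (α = 8): (8−10)(8−6)(8−2)(8−3) = (−2)·2·6·5 = −120 ≡ 1, so v_4 = 1^{−1} = 1 (mod 11).
  i = 5 (α = 3): (3−10)(3−6)(3−2)(3−8) = (−7)·(−3)·1·(−5) = −105 ≡ 5, so v_5 = 5^{−1} = 9 (mod 11).
  v = [7, 7, 9, 1, 9].
Step 2: syndromes of r = [0, 2, 7, 5, 3] (all sums mod 11).
  S_0 = Σ v_i r_i = 7·0 + 7·2 + 9·7 + 1·5 + 9·3 = 109 ≡ 10.
  S_1 = Σ v_i α_i r_i = 7·10·0 + 7·6·2 + 9·2·7 + 1·8·5 + 9·3·3 = 331 ≡ 1.
  α_i^2 mod 11 = [1, 3, 4, 9, 9].
  S_2 = Σ v_i α_i^2 r_i = 7·1·0 + 7·3·2 + 9·4·7 + 1·9·5 + 9·9·3 = 582 ≡ 10.
  S = (10, 1, 10) ≠ 0, so r is not a codeword (an error is present).
Step 3: locate the error. For a single error e at position i, S_ℓ = v_i·e·α_i^ℓ, so α_err = S_1/S_0.
  S_0^{−1} = 10^{−1} = 10 (mod 11), so α_err = 1·10 = 10 ≡ 10 = α_1. Error position i = 1.
  Consistency check: S_2/S_1 = 10·1 = 10 ≡ 10 = α_err ✓ (single-error assumption holds).
Step 4: error magnitude e = S_0/v_1 = S_0·∏_{j≠1}(α_1 − α_j) = 10·8 = 80 ≡ 3 (mod 11).
Step 5: correct position 1: c_1 = r_1 − e = 0 − 3 ≡ 8 (mod 11). Hence c = [8, 2, 7, 5, 3].
  Check: interpolating c through the α_i gives m(x) = 4 + 7·x (degree < 2) with m(α_i) = c_i for every i, so c is indeed a codeword.


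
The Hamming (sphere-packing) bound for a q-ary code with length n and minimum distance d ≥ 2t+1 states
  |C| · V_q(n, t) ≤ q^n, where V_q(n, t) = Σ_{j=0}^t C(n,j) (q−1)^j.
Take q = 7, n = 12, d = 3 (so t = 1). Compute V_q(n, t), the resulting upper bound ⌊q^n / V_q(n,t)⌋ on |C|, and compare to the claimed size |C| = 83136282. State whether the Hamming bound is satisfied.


V_q(n, t) = 73, q^n = 13841287201, Hamming bound = 189606673, |C| = 83136282 ≤ bound (satisfied).

Step 1: Compute V_q(n, t) = Σ_{j=0}^1 C(n, j) (q−1)^j.
  j = 0: C(12,0)·(6)^0 = 1·1 = 1.
  j = 1: C(12,1)·(6)^1 = 12·6 = 72.
  V_q(n, t) = 1 + 72 = 73.
Step 2: q^n = 7^12 = 13841287201.
Step 3: Hamming bound ⌊q^n / V_q(n,t)⌋ = ⌊13841287201/73⌋ = 189606673.
Step 4: Compare |C| = 83136282 to 189606673: satisfied.
The claimed |C| lies below the Hamming bound.


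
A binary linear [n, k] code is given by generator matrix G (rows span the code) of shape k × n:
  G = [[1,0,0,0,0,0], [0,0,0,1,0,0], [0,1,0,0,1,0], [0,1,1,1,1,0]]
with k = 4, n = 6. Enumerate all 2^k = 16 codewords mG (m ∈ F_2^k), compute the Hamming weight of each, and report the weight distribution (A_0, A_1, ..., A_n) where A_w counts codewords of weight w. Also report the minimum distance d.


Weight distribution: A_0 = 1, A_1 = 3, A_2 = 4, A_3 = 4, A_4 = 3, A_5 = 1. Minimum distance d = 1.

Enumerate all 2^4 = 16 messages m ∈ F_2^4.
For each, compute codeword c = mG in F_2^6, then tally its weight.
  m = 0000 → c = 000000, weight = 0.
  m = 1000 → c = 100000, weight = 1.
  m = 0100 → c = 000100, weight = 1.
  m = 1100 → c = 100100, weight = 2.
  m = 0010 → c = 010010, weight = 2.
  m = 1010 → c = 110010, weight = 3.
  m = 0110 → c = 010110, weight = 3.
  m = 1110 → c = 110110, weight = 4.
  m = 0001 → c = 011110, weight = 4.
  m = 1001 → c = 111110, weight = 5.
  m = 0101 → c = 011010, weight = 3.
  m = 1101 → c = 111010, weight = 4.
  m = 0011 → c = 001100, weight = 2.
  m = 1011 → c = 101100, weight = 3.
  m = 0111 → c = 001000, weight = 1.
  m = 1111 → c = 101000, weight = 2.
Tally weights:
  weight 0: 1 codewords.
  weight 1: 3 codewords.
  weight 2: 4 codewords.
  weight 3: 4 codewords.
  weight 4: 3 codewords.
  weight 5: 1 codewords.
Minimum distance d = smallest w > 0 with A_w > 0 = 1.
Sanity: Σ A_w = 16 = 2^4 = 16 ✓.


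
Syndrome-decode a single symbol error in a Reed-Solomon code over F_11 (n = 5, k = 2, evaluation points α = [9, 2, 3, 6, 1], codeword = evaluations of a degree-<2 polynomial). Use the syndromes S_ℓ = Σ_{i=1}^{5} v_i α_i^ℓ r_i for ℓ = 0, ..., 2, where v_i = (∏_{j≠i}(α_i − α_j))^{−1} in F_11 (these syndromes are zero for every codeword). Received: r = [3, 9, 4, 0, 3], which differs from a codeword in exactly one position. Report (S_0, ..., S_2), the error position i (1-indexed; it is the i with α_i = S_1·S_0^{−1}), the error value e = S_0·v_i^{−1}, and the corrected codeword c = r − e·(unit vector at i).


S = (1, 9, 4), error at position 1, error magnitude e = 7, c = [7, 9, 4, 0, 3].

Step 1: column multipliers v_i = (∏_{j≠i}(α_i − α_j))^{−1} mod 11.
  i = 1 (α = 9): (9−2)(9−3)(9−6)(9−1) = 7·6·3·8 = 1008 ≡ 7, so v_1 = 7^{−1} = 8 (mod 11).
  i = 2 (α = 2): (2−9)(2−3)(2−6)(2−1) = (−7)·(−1)·(−4)·1 = −28 ≡ 5, so v_2 = 5^{−1} = 9 (mod 11).
  i = 3 (α = 3): (3−9)(3−2)(3−6)(3−1) = (−6)·1·(−3)·2 = 36 ≡ 3, so v_3 = 3^{−1} = 4 (mod 11).
  i = 4 (α = 6): (6−9)(6−2)(6−3)(6−1) = (−3)·4·3·5 = −180 ≡ 7, so v_4 = 7^{−1} = 8 (mod 11).
  i = 5 (α = 1): (1−9)(1−2)(1−3)(1−6) = (−8)·(−1)·(−2)·(−5) = 80 ≡ 3, so v_5 = 3^{−1} = 4 (mod 11).
  v = [8, 9, 4, 8, 4].
Step 2: syndromes of r = [3, 9, 4, 0, 3] (all sums mod 11).
  S_0 = Σ v_i r_i = 8·3 + 9·9 + 4·4 + 8·0 + 4·3 = 133 ≡ 1.
  S_1 = Σ v_i α_i r_i = 8·9·3 + 9·2·9 + 4·3·4 + 8·6·0 + 4·1·3 = 438 ≡ 9.
  α_i^2 mod 11 = [4, 4, 9, 3, 1].
  S_2 = Σ v_i α_i^2 r_i = 8·4·3 + 9·4·9 + 4·9·4 + 8·3·0 + 4·1·3 = 576 ≡ 4.
  S = (1, 9, 4) ≠ 0, so r is not a codeword (an error is present).
Step 3: locate the error. For a single error e at position i, S_ℓ = v_i·e·α_i^ℓ, so α_err = S_1/S_0.
  S_0^{−1} = 1^{−1} = 1 (mod 11), so α_err = 9·1 = 9 ≡ 9 = α_1. Error position i = 1.
  Consistency check: S_2/S_1 = 4·5 = 20 ≡ 9 = α_err ✓ (single-error assumption holds).
Step 4: error magnitude e = S_0/v_1 = S_0·∏_{j≠1}(α_1 − α_j) = 1·7 = 7 ≡ 7 (mod 11).
Step 5: correct position 1: c_1 = r_1 − e = 3 − 7 ≡ 7 (mod 11). Hence c = [7, 9, 4, 0, 3].
  Check: interpolating c through the α_i gives m(x) = 8 + 6·x (degree < 2) with m(α_i) = c_i for every i, so c is indeed a codeword.


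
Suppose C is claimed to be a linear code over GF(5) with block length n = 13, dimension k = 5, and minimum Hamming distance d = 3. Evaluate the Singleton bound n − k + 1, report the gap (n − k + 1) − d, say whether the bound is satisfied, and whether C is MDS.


Singleton RHS = n − k + 1 = 9, slack = 6, bound satisfied, not MDS.

Singleton bound: d ≤ n − k + 1.
Here n = 13, k = 5, so n − k + 1 = 9.
Given d = 3, check d ≤ 9: YES.
Slack = (n − k + 1) − d = 6.
The code is NOT MDS (slack = 6 > 0).
Description: the claimed parameters are [13, 5, 3]_5; such a code would be non-MDS.


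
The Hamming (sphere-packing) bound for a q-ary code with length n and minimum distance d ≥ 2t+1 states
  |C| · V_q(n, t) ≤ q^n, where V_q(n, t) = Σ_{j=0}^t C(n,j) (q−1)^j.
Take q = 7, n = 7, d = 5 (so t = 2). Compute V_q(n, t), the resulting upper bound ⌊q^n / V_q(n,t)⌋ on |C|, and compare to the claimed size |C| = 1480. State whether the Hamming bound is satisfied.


V_q(n, t) = 799, q^n = 823543, Hamming bound = 1030, |C| = 1480 > bound (violated).

Step 1: Compute V_q(n, t) = Σ_{j=0}^2 C(n, j) (q−1)^j.
  j = 0: C(7,0)·(6)^0 = 1·1 = 1.
  j = 1: C(7,1)·(6)^1 = 7·6 = 42.
  j = 2: C(7,2)·(6)^2 = 21·36 = 756.
  V_q(n, t) = 1 + 42 + 756 = 799.
Step 2: q^n = 7^7 = 823543.
Step 3: Hamming bound ⌊q^n / V_q(n,t)⌋ = ⌊823543/799⌋ = 1030.
Step 4: Compare |C| = 1480 to 1030: violated.
The claimed |C| lies above the Hamming bound, so no 7-ary code of length 7 with d ≥ 5 can have 1480 codewords.


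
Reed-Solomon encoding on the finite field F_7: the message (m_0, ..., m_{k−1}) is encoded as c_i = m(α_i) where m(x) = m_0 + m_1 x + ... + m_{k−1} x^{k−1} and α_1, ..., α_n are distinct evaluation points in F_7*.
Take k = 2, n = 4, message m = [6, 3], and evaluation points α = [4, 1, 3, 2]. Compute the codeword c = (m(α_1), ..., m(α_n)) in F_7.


c = [4, 2, 1, 5]

Message polynomial: m(x) = 6 + 3·x (mod 7).
For each evaluation point α_i, compute m(α_i) mod 7:
  α_1 = 4: Horner steps 3 → 4, so m(4) = 4.
  α_2 = 1: Horner steps 3 → 2, so m(1) = 2.
  α_3 = 3: Horner steps 3 → 1, so m(3) = 1.
  α_4 = 2: Horner steps 3 → 5, so m(2) = 5.
Codeword c = [4, 2, 1, 5] ∈ F_7^4.


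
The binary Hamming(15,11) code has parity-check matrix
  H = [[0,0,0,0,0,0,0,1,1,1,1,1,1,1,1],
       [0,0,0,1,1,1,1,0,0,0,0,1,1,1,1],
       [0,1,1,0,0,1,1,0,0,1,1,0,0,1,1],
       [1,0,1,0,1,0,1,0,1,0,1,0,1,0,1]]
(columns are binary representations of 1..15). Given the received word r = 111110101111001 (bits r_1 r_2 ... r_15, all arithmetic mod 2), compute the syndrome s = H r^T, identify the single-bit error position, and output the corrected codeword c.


s = (1, 1, 0, 1)^T, error position = 13, corrected codeword c = 111110101111101

Compute s = H r^T mod 2 one row at a time:
  s_1 = 0 + 1 + 1 + 1 + 1 + 0 + 0 + 1 = 5 ≡ 1 (mod 2).
  s_2 = 1 + 1 + 0 + 1 + 1 + 0 + 0 + 1 = 5 ≡ 1 (mod 2).
  s_3 = 1 + 1 + 0 + 1 + 1 + 1 + 0 + 1 = 6 ≡ 0 (mod 2).
  s_4 = 1 + 1 + 1 + 1 + 1 + 1 + 0 + 1 = 7 ≡ 1 (mod 2).
s = (1, 1, 0, 1)^T — this equals column 13 of H (binary 1101), so error is at position 13.
Correct: flip bit 13 of r = 111110101111001 to get c = 111110101111101.


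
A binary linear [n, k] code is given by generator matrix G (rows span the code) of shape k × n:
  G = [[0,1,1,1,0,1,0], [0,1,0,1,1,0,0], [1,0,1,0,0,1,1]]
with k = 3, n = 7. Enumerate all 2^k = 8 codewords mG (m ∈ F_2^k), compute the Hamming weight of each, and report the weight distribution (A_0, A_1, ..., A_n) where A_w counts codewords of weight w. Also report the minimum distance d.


Weight distribution: A_0 = 1, A_3 = 3, A_4 = 3, A_7 = 1. Minimum distance d = 3.

Enumerate all 2^3 = 8 messages m ∈ F_2^3.
For each, compute codeword c = mG in F_2^7, then tally its weight.
  m = 000 → c = 0000000, weight = 0.
  m = 100 → c = 0111010, weight = 4.
  m = 010 → c = 0101100, weight = 3.
  m = 110 → c = 0010110, weight = 3.
  m = 001 → c = 1010011, weight = 4.
  m = 101 → c = 1101001, weight = 4.
  m = 011 → c = 1111111, weight = 7.
  m = 111 → c = 1000101, weight = 3.
Tally weights:
  weight 0: 1 codewords.
  weight 3: 3 codewords.
  weight 4: 3 codewords.
  weight 7: 1 codewords.
Minimum distance d = smallest w > 0 with A_w > 0 = 3.
Sanity: Σ A_w = 8 = 2^3 = 8 ✓.


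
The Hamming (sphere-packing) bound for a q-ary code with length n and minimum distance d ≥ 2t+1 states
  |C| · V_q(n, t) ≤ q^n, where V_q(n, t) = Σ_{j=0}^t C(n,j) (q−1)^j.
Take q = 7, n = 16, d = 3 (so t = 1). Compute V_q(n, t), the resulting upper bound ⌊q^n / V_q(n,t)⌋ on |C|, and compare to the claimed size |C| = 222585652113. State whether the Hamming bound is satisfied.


V_q(n, t) = 97, q^n = 33232930569601, Hamming bound = 342607531645, |C| = 222585652113 ≤ bound (satisfied).

Step 1: Compute V_q(n, t) = Σ_{j=0}^1 C(n, j) (q−1)^j.
  j = 0: C(16,0)·(6)^0 = 1·1 = 1.
  j = 1: C(16,1)·(6)^1 = 16·6 = 96.
  V_q(n, t) = 1 + 96 = 97.
Step 2: q^n = 7^16 = 33232930569601.
Step 3: Hamming bound ⌊q^n / V_q(n,t)⌋ = ⌊33232930569601/97⌋ = 342607531645.
Step 4: Compare |C| = 222585652113 to 342607531645: satisfied.
The claimed |C| lies below the Hamming bound.


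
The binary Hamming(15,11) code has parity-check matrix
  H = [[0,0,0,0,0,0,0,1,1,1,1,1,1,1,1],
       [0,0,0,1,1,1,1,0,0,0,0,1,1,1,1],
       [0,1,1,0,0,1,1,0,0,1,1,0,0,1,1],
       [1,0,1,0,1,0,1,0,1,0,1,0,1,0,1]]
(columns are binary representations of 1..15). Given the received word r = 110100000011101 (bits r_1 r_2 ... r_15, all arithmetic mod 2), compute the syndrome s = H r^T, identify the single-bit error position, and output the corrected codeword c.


s = (0, 0, 1, 0)^T, error position = 2, corrected codeword c = 100100000011101

Compute s = H r^T mod 2 one row at a time:
  s_1 = 0 + 0 + 0 + 1 + 1 + 1 + 0 + 1 = 4 ≡ 0 (mod 2).
  s_2 = 1 + 0 + 0 + 0 + 1 + 1 + 0 + 1 = 4 ≡ 0 (mod 2).
  s_3 = 1 + 0 + 0 + 0 + 0 + 1 + 0 + 1 = 3 ≡ 1 (mod 2).
  s_4 = 1 + 0 + 0 + 0 + 0 + 1 + 1 + 1 = 4 ≡ 0 (mod 2).
s = (0, 0, 1, 0)^T — this equals column 2 of H (binary 0010), so error is at position 2.
Correct: flip bit 2 of r = 110100000011101 to get c = 100100000011101.


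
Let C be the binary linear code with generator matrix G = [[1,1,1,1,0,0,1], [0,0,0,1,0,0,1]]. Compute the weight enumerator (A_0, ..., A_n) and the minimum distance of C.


Weight distribution: A_0 = 1, A_2 = 1, A_3 = 1, A_5 = 1. Minimum distance d = 2.

Enumerate all 2^2 = 4 messages m ∈ F_2^2.
For each, compute codeword c = mG in F_2^7, then tally its weight.
  m = 00 → c = 0000000, weight = 0.
  m = 10 → c = 1111001, weight = 5.
  m = 01 → c = 0001001, weight = 2.
  m = 11 → c = 1110000, weight = 3.
Tally weights:
  weight 0: 1 codewords.
  weight 2: 1 codewords.
  weight 3: 1 codewords.
  weight 5: 1 codewords.
Minimum distance d = smallest w > 0 with A_w > 0 = 2.
Sanity: Σ A_w = 4 = 2^2 = 4 ✓.


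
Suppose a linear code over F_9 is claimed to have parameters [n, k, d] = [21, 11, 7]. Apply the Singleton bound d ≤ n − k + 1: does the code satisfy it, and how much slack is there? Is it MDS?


Singleton RHS = n − k + 1 = 11, slack = 4, bound satisfied, not MDS.

Singleton bound: d ≤ n − k + 1.
Here n = 21, k = 11, so n − k + 1 = 11.
Given d = 7, check d ≤ 11: YES.
Slack = (n − k + 1) − d = 4.
The code is NOT MDS (slack = 4 > 0).
Description: the claimed parameters are [21, 11, 7]_9; such a code would be non-MDS.


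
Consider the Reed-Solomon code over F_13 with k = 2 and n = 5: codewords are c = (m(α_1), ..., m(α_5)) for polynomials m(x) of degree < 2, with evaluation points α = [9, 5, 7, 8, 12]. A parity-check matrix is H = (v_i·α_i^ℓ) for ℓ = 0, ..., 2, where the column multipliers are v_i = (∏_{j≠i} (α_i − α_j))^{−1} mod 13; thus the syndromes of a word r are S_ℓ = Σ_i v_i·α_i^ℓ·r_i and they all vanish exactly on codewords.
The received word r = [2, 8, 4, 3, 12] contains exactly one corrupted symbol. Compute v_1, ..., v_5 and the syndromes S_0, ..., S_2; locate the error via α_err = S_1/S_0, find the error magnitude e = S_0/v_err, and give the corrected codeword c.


S = (11, 3, 2), error at position 2, error magnitude e = 2, c = [2, 6, 4, 3, 12].

Step 1: column multipliers v_i = (∏_{j≠i}(α_i − α_j))^{−1} mod 13.
  i = 1 (α = 9): (9−5)(9−7)(9−8)(9−12) = 4·2·1·(−3) = −24 ≡ 2, so v_1 = 2^{−1} = 7 (mod 13).
  i = 2 (α = 5): (5−9)(5−7)(5−8)(5−12) = (−4)·(−2)·(−3)·(−7) = 168 ≡ 12, so v_2 = 12^{−1} = 12 (mod 13).
  i = 3 (α = 7): (7−9)(7−5)(7−8)(7−12) = (−2)·2·(−1)·(−5) = −20 ≡ 6, so v_3 = 6^{−1} = 11 (mod 13).
  i = 4 (α = 8): (8−9)(8−5)(8−7)(8−12) = (−1)·3·1·(−4) = 12 ≡ 12, so v_4 = 12^{−1} = 12 (mod 13).
  i = 5 (α = 12): (12−9)(12−5)(12−7)(12−8) = 3·7·5·4 = 420 ≡ 4, so v_5 = 4^{−1} = 10 (mod 13).
  v = [7, 12, 11, 12, 10].
Step 2: syndromes of r = [2, 8, 4, 3, 12] (all sums mod 13).
  S_0 = Σ v_i r_i = 7·2 + 12·8 + 11·4 + 12·3 + 10·12 = 310 ≡ 11.
  S_1 = Σ v_i α_i r_i = 7·9·2 + 12·5·8 + 11·7·4 + 12·8·3 + 10·12·12 = 2642 ≡ 3.
  α_i^2 mod 13 = [3, 12, 10, 12, 1].
  S_2 = Σ v_i α_i^2 r_i = 7·3·2 + 12·12·8 + 11·10·4 + 12·12·3 + 10·1·12 = 2186 ≡ 2.
  S = (11, 3, 2) ≠ 0, so r is not a codeword (an error is present).
Step 3: locate the error. For a single error e at position i, S_ℓ = v_i·e·α_i^ℓ, so α_err = S_1/S_0.
  S_0^{−1} = 11^{−1} = 6 (mod 13), so α_err = 3·6 = 18 ≡ 5 = α_2. Error position i = 2.
  Consistency check: S_2/S_1 = 2·9 = 18 ≡ 5 = α_err ✓ (single-error assumption holds).
Step 4: error magnitude e = S_0/v_2 = S_0·∏_{j≠2}(α_2 − α_j) = 11·12 = 132 ≡ 2 (mod 13).
Step 5: correct position 2: c_2 = r_2 − e = 8 − 2 ≡ 6 (mod 13). Hence c = [2, 6, 4, 3, 12].
  Check: interpolating c through the α_i gives m(x) = 11 + 12·x (degree < 2) with m(α_i) = c_i for every i, so c is indeed a codeword.


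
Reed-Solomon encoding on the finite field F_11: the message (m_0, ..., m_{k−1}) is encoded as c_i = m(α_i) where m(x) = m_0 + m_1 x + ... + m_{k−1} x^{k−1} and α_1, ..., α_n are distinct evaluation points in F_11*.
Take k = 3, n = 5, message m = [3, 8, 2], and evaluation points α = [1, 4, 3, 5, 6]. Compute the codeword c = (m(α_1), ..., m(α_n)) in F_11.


c = [2, 1, 1, 5, 2]

Message polynomial: m(x) = 3 + 8·x + 2·x^2 (mod 11).
For each evaluation point α_i, compute m(α_i) mod 11:
  α_1 = 1: Horner steps 2 → 10 → 2, so m(1) = 2.
  α_2 = 4: Horner steps 2 → 5 → 1, so m(4) = 1.
  α_3 = 3: Horner steps 2 → 3 → 1, so m(3) = 1.
  α_4 = 5: Horner steps 2 → 7 → 5, so m(5) = 5.
  α_5 = 6: Horner steps 2 → 9 → 2, so m(6) = 2.
Codeword c = [2, 1, 1, 5, 2] ∈ F_11^5.


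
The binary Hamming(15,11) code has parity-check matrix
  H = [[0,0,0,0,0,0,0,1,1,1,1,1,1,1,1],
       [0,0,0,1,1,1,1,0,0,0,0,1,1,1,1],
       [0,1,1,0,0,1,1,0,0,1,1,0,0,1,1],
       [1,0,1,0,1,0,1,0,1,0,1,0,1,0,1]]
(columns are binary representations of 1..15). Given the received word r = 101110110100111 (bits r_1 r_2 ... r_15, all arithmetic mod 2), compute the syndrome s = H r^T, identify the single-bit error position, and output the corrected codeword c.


s = (1, 0, 1, 0)^T, error position = 10, corrected codeword c = 101110110000111

Compute s = H r^T mod 2 one row at a time:
  s_1 = 1 + 0 + 1 + 0 + 0 + 1 + 1 + 1 = 5 ≡ 1 (mod 2).
  s_2 = 1 + 1 + 0 + 1 + 0 + 1 + 1 + 1 = 6 ≡ 0 (mod 2).
  s_3 = 0 + 1 + 0 + 1 + 1 + 0 + 1 + 1 = 5 ≡ 1 (mod 2).
  s_4 = 1 + 1 + 1 + 1 + 0 + 0 + 1 + 1 = 6 ≡ 0 (mod 2).
s = (1, 0, 1, 0)^T — this equals column 10 of H (binary 1010), so error is at position 10.
Correct: flip bit 10 of r = 101110110100111 to get c = 101110110000111.


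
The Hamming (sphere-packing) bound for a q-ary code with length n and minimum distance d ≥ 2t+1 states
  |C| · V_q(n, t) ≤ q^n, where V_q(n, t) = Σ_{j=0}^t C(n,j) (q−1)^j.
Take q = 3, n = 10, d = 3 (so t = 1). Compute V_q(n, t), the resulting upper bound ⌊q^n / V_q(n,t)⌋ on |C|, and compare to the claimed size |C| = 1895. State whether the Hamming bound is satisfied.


V_q(n, t) = 21, q^n = 59049, Hamming bound = 2811, |C| = 1895 ≤ bound (satisfied).

Step 1: Compute V_q(n, t) = Σ_{j=0}^1 C(n, j) (q−1)^j.
  j = 0: C(10,0)·(2)^0 = 1·1 = 1.
  j = 1: C(10,1)·(2)^1 = 10·2 = 20.
  V_q(n, t) = 1 + 20 = 21.
Step 2: q^n = 3^10 = 59049.
Step 3: Hamming bound ⌊q^n / V_q(n,t)⌋ = ⌊59049/21⌋ = 2811.
Step 4: Compare |C| = 1895 to 2811: satisfied.
The claimed |C| lies below the Hamming bound.


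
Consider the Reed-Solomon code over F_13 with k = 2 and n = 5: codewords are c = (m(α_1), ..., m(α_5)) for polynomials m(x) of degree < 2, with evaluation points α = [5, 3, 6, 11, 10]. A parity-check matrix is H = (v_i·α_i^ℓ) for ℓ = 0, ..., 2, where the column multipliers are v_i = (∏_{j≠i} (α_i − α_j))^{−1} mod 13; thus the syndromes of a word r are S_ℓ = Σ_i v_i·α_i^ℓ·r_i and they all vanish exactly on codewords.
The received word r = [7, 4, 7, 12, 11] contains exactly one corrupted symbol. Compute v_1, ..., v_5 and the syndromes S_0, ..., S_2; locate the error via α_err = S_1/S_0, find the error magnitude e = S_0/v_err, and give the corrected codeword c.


S = (8, 1, 5), error at position 1, error magnitude e = 1, c = [6, 4, 7, 12, 11].

Step 1: column multipliers v_i = (∏_{j≠i}(α_i − α_j))^{−1} mod 13.
  i = 1 (α = 5): (5−3)(5−6)(5−11)(5−10) = 2·(−1)·(−6)·(−5) = −60 ≡ 5, so v_1 = 5^{−1} = 8 (mod 13).
  i = 2 (α = 3): (3−5)(3−6)(3−11)(3−10) = (−2)·(−3)·(−8)·(−7) = 336 ≡ 11, so v_2 = 11^{−1} = 6 (mod 13).
  i = 3 (α = 6): (6−5)(6−3)(6−11)(6−10) = 1·3·(−5)·(−4) = 60 ≡ 8, so v_3 = 8^{−1} = 5 (mod 13).
  i = 4 (α = 11): (11−5)(11−3)(11−6)(11−10) = 6·8·5·1 = 240 ≡ 6, so v_4 = 6^{−1} = 11 (mod 13).
  i = 5 (α = 10): (10−5)(10−3)(10−6)(10−11) = 5·7·4·(−1) = −140 ≡ 3, so v_5 = 3^{−1} = 9 (mod 13).
  v = [8, 6, 5, 11, 9].
Step 2: syndromes of r = [7, 4, 7, 12, 11] (all sums mod 13).
  S_0 = Σ v_i r_i = 8·7 + 6·4 + 5·7 + 11·12 + 9·11 = 346 ≡ 8.
  S_1 = Σ v_i α_i r_i = 8·5·7 + 6·3·4 + 5·6·7 + 11·11·12 + 9·10·11 = 3004 ≡ 1.
  α_i^2 mod 13 = [12, 9, 10, 4, 9].
  S_2 = Σ v_i α_i^2 r_i = 8·12·7 + 6·9·4 + 5·10·7 + 11·4·12 + 9·9·11 = 2657 ≡ 5.
  S = (8, 1, 5) ≠ 0, so r is not a codeword (an error is present).
Step 3: locate the error. For a single error e at position i, S_ℓ = v_i·e·α_i^ℓ, so α_err = S_1/S_0.
  S_0^{−1} = 8^{−1} = 5 (mod 13), so α_err = 1·5 = 5 ≡ 5 = α_1. Error position i = 1.
  Consistency check: S_2/S_1 = 5·1 = 5 ≡ 5 = α_err ✓ (single-error assumption holds).
Step 4: error magnitude e = S_0/v_1 = S_0·∏_{j≠1}(α_1 − α_j) = 8·5 = 40 ≡ 1 (mod 13).
Step 5: correct position 1: c_1 = r_1 − e = 7 − 1 ≡ 6 (mod 13). Hence c = [6, 4, 7, 12, 11].
  Check: interpolating c through the α_i gives m(x) = 1 + 1·x (degree < 2) with m(α_i) = c_i for every i, so c is indeed a codeword.
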